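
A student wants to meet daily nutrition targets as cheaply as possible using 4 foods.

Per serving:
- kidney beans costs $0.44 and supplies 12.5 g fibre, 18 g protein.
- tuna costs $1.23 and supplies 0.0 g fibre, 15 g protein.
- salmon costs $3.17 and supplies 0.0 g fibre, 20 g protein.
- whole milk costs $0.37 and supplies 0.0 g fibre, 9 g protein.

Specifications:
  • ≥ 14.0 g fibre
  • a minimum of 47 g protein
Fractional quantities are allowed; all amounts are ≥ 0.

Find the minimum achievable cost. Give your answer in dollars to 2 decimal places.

Treat it as an LP. Let x1 = servings of kidney beans, x2 = servings of tuna, x3 = servings of salmon, x4 = servings of whole milk.
min 0.44x1 + 1.23x2 + 3.17x3 + 0.37x4 subject to:
  12.5x1 ≥ 14   (fibre)
  18x1 + 15x2 + 20x3 + 9x4 ≥ 47   (protein)
  x1, x2, x3, x4 ≥ 0.
The minimum-cost mix takes nothing from tuna, salmon, whole milk — only kidney beans. Binding constraint: protein.
So kidney beans = 2.611 servings.
Hence cost = 0.44·2.611 = $1.1488.

$1.15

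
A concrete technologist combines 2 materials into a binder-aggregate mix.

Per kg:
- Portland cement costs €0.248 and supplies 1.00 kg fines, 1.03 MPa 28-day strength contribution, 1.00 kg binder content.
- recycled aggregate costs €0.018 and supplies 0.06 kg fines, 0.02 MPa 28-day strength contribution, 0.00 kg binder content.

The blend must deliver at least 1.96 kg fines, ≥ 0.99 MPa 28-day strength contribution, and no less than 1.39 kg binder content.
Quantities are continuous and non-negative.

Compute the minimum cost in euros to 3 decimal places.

This is a linear program. Let x1 = kg of Portland cement, x2 = kg of recycled aggregate.
min 0.248x1 + 0.018x2 s.t.:
  1x1 + 0.06x2 ≥ 1.96   (fines)
  1.03x1 + 0.02x2 ≥ 0.99   (28-day strength contribution)
  1x1 ≥ 1.39   (binder content)
  x1, x2 ≥ 0.
The cheapest feasible vertex uses only Portland cement; recycled aggregate is not used. Binding constraint: fines.
So Portland cement = 1.96 kg.
Cost = 0.248·1.96 = 0.48608.

€0.486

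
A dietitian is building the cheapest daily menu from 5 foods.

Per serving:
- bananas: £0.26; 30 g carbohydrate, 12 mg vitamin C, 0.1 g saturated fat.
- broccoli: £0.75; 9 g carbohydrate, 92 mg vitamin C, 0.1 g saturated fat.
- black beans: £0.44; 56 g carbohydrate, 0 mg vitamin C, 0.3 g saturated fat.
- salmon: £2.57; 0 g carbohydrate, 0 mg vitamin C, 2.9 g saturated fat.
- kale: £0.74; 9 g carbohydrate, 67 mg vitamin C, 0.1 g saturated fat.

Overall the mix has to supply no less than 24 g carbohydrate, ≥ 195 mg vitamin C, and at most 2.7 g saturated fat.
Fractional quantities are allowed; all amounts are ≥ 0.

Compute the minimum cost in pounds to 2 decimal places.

£1.62

Let x1 = servings of bananas, x2 = servings of broccoli, x3 = servings of black beans, x4 = servings of salmon, x5 = servings of kale.
Minimise 0.26x1 + 0.75x2 + 0.44x3 + 2.57x4 + 0.74x5 subject to:
  30x1 + 9x2 + 56x3 + 9x5 ≥ 24   (carbohydrate)
  12x1 + 92x2 + 67x5 ≥ 195   (vitamin C)
  0.1x1 + 0.1x2 + 0.3x3 + 2.9x4 + 0.1x5 ≤ 2.7   (saturated fat)
  x1, x2, x3, x4, x5 ≥ 0.
At the optimum only bananas, broccoli are positive (black beans, salmon, kale = 0). There the carbohydrate and vitamin C constraints are tight.
That vertex is x1 = 0.1708, x2 = 2.097.
Total cost: 0.26·0.1708 + 0.75·2.097 = 1.6172.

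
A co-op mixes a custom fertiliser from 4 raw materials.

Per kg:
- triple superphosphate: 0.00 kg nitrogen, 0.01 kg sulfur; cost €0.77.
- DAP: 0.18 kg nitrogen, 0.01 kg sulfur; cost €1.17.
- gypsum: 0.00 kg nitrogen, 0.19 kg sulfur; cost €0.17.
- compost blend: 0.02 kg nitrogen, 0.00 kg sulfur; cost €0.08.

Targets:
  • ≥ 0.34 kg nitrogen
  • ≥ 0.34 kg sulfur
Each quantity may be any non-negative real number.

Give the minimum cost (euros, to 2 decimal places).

€1.66

Let x1 = kg of triple superphosphate, x2 = kg of DAP, x3 = kg of gypsum, x4 = kg of compost blend.
Minimise 0.77x1 + 1.17x2 + 0.17x3 + 0.08x4 with:
  0.18x2 + 0.02x4 ≥ 0.34   (nitrogen)
  0.01x1 + 0.01x2 + 0.19x3 ≥ 0.34   (sulfur)
  x1, x2, x3, x4 ≥ 0.
The cheapest feasible vertex uses only gypsum, compost blend; triple superphosphate, DAP are not used. Binding constraints: nitrogen and sulfur.
That vertex is x3 = 1.789, x4 = 17.
Hence cost = 0.17·1.789 + 0.08·17 = €1.6641.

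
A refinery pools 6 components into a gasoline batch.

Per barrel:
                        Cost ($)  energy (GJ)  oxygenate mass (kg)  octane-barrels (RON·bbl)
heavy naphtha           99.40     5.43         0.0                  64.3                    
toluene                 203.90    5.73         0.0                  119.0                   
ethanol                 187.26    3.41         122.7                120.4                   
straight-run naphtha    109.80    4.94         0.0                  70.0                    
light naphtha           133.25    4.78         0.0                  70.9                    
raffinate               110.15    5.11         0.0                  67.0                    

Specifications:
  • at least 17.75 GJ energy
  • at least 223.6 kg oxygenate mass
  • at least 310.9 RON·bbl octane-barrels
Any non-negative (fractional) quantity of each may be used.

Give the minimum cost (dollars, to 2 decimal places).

$552.42

Treat it as an LP. Let x1 = barrels of heavy naphtha, x2 = barrels of toluene, x3 = barrels of ethanol, x4 = barrels of straight-run naphtha, x5 = barrels of light naphtha, x6 = barrels of raffinate.
Minimise 99.4x1 + 203.9x2 + 187.26x3 + 109.8x4 + 133.25x5 + 110.15x6 with:
  5.43x1 + 5.73x2 + 3.41x3 + 4.94x4 + 4.78x5 + 5.11x6 ≥ 17.75   (energy)
  122.7x3 ≥ 223.6   (oxygenate mass)
  64.3x1 + 119x2 + 120.4x3 + 70x4 + 70.9x5 + 67x6 ≥ 310.9   (octane-barrels)
  x1, x2, x3, x4, x5, x6 ≥ 0.
The optimal basis is {heavy naphtha, ethanol}; toluene, straight-run naphtha, light naphtha, raffinate drop out. There the energy and oxygenate mass constraints are tight.
That vertex is x1 = 2.1245, x3 = 1.8223.
Cost = 99.4·2.1245 + 187.26·1.8223 = 552.4192.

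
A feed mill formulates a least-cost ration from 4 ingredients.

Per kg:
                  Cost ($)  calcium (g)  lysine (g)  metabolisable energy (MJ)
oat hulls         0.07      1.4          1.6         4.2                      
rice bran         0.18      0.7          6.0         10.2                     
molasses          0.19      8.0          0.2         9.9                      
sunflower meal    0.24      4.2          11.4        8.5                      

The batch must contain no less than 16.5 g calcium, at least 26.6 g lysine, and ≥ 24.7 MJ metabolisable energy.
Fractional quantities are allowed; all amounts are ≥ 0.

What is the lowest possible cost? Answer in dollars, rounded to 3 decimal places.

$0.717

Treat it as an LP. Let x1 = kg of oat hulls, x2 = kg of rice bran, x3 = kg of molasses, x4 = kg of sunflower meal.
min 0.07x1 + 0.18x2 + 0.19x3 + 0.24x4 subject to:
  1.4x1 + 0.7x2 + 8x3 + 4.2x4 ≥ 16.5   (calcium)
  1.6x1 + 6x2 + 0.2x3 + 11.4x4 ≥ 26.6   (lysine)
  4.2x1 + 10.2x2 + 9.9x3 + 8.5x4 ≥ 24.7   (metabolisable energy)
  x1, x2, x3, x4 ≥ 0.
The optimal basis is {molasses, sunflower meal}; oat hulls, rice bran drop out. The calcium and lysine requirements are met with equality.
Optimal quantities: molasses = 0.8453 kg, sunflower meal = 2.319 kg.
Cost = 0.19·0.8453 + 0.24·2.319 = 0.71717.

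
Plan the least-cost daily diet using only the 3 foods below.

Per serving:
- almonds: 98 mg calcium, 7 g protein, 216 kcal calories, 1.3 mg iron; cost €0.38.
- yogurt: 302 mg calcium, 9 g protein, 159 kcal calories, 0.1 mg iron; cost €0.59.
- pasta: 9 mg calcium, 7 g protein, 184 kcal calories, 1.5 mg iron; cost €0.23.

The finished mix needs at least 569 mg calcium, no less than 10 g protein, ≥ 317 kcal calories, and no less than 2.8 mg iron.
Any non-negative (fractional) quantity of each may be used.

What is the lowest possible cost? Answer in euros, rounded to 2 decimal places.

Let x1 = servings of almonds, x2 = servings of yogurt, x3 = servings of pasta.
Minimize 0.38x1 + 0.59x2 + 0.23x3 with:
  98x1 + 302x2 + 9x3 ≥ 569   (calcium)
  7x1 + 9x2 + 7x3 ≥ 10   (protein)
  216x1 + 159x2 + 184x3 ≥ 317   (calories)
  1.3x1 + 0.1x2 + 1.5x3 ≥ 2.8   (iron)
  x1, x2, x3 ≥ 0.
The minimum-cost mix takes nothing from almonds — only yogurt, pasta. The calcium and iron requirements are met with equality.
Optimal quantities: yogurt = 1.832 servings, pasta = 1.745 servings.
Total cost: 0.59·1.832 + 0.23·1.745 = 1.4822.

€1.48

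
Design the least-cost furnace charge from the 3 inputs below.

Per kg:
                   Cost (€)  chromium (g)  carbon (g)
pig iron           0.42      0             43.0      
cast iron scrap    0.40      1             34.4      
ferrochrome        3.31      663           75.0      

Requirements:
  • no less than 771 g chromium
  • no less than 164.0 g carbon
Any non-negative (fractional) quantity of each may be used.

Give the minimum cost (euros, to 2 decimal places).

€4.60

Let x1 = kg of pig iron, x2 = kg of cast iron scrap, x3 = kg of ferrochrome.
Minimize 0.42x1 + 0.4x2 + 3.31x3 s.t.:
  1x2 + 663x3 ≥ 771   (chromium)
  43x1 + 34.4x2 + 75x3 ≥ 164   (carbon)
  x1, x2, x3 ≥ 0.
At the optimum only pig iron, ferrochrome are positive (cast iron scrap = 0). Binding constraints: chromium and carbon.
Optimal quantities: pig iron = 1.786 kg, ferrochrome = 1.163 kg.
Total cost: 0.42·1.786 + 3.31·1.163 = 4.5997.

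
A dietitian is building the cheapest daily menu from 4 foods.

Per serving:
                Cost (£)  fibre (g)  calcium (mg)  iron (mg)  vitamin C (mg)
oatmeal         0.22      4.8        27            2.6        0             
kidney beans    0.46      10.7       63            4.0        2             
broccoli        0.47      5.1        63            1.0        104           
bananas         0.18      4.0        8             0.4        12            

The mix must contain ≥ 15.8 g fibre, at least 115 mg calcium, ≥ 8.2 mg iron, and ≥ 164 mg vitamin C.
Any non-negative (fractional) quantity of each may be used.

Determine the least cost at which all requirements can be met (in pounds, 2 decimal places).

£1.30

Set it up as a linear program. Let x1 = servings of oatmeal, x2 = servings of kidney beans, x3 = servings of broccoli, x4 = servings of bananas.
Minimise 0.22x1 + 0.46x2 + 0.47x3 + 0.18x4 with:
  4.8x1 + 10.7x2 + 5.1x3 + 4x4 ≥ 15.8   (fibre)
  27x1 + 63x2 + 63x3 + 8x4 ≥ 115   (calcium)
  2.6x1 + 4x2 + 1x3 + 0.4x4 ≥ 8.2   (iron)
  2x2 + 104x3 + 12x4 ≥ 164   (vitamin C)
  x1, x2, x3, x4 ≥ 0.
The minimum-cost mix takes nothing from kidney beans, bananas — only oatmeal, broccoli. The iron and vitamin C requirements are met with equality.
Solving gives x1 = 2.547, x3 = 1.577.
Total cost: 0.22·2.547 + 0.47·1.577 = 1.3015.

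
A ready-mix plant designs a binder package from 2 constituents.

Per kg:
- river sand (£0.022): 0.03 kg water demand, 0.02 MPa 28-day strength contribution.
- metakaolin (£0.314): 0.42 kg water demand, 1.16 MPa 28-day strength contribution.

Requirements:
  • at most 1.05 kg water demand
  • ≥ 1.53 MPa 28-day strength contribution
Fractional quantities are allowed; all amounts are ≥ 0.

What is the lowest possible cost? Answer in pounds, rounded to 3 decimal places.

Treat it as an LP. Let x1 = kg of river sand, x2 = kg of metakaolin.
Minimize 0.022x1 + 0.314x2 s.t.:
  0.03x1 + 0.42x2 ≤ 1.05   (water demand)
  0.02x1 + 1.16x2 ≥ 1.53   (28-day strength contribution)
  x1, x2 ≥ 0.
The optimal basis is {metakaolin}; river sand drops out. The 28-day strength contribution requirement is met with equality.
Solving gives x2 = 1.319.
Hence cost = 0.314·1.319 = £0.41417.

£0.414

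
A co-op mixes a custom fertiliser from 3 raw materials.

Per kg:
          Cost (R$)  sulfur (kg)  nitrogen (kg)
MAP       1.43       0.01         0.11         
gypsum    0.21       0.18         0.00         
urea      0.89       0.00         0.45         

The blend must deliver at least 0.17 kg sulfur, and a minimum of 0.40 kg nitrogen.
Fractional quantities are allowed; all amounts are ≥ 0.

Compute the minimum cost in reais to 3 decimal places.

R$0.989

Let x1 = kg of MAP, x2 = kg of gypsum, x3 = kg of urea.
min 1.43x1 + 0.21x2 + 0.89x3 subject to:
  0.01x1 + 0.18x2 ≥ 0.17   (sulfur)
  0.11x1 + 0.45x3 ≥ 0.4   (nitrogen)
  x1, x2, x3 ≥ 0.
The optimal basis is {gypsum, urea}; MAP drops out. Binding constraints: sulfur and nitrogen.
That vertex is x2 = 0.9444, x3 = 0.8889.
Cost = 0.21·0.9444 + 0.89·0.8889 = 0.98945.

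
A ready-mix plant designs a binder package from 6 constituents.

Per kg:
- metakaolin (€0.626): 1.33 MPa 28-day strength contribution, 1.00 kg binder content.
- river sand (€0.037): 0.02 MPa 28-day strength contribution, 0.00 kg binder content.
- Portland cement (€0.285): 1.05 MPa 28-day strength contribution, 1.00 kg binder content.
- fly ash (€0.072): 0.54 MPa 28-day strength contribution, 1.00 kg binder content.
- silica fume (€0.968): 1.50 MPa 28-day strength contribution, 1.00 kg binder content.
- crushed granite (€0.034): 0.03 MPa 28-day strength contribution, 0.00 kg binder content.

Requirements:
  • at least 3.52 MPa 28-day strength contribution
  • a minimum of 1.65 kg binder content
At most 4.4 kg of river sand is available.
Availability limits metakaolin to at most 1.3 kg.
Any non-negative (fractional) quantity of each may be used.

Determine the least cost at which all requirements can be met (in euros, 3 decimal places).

€0.469

Let x1 = kg of metakaolin, x2 = kg of river sand, x3 = kg of Portland cement, x4 = kg of fly ash, x5 = kg of silica fume, x6 = kg of crushed granite.
min 0.626x1 + 0.037x2 + 0.285x3 + 0.072x4 + 0.968x5 + 0.034x6 with:
  1.33x1 + 0.02x2 + 1.05x3 + 0.54x4 + 1.5x5 + 0.03x6 ≥ 3.52   (28-day strength contribution)
  1x1 + 1x3 + 1x4 + 1x5 ≥ 1.65   (binder content)
  x2 ≤ 4.4
  x1 ≤ 1.3
  x1, x2, x3, x4, x5, x6 ≥ 0.
The minimum-cost mix takes nothing from metakaolin, river sand, Portland cement, silica fume, crushed granite — only fly ash. The 28-day strength contribution requirement is met with equality.
So fly ash = 6.519 kg.
Objective = 0.072·6.519 = 0.46937.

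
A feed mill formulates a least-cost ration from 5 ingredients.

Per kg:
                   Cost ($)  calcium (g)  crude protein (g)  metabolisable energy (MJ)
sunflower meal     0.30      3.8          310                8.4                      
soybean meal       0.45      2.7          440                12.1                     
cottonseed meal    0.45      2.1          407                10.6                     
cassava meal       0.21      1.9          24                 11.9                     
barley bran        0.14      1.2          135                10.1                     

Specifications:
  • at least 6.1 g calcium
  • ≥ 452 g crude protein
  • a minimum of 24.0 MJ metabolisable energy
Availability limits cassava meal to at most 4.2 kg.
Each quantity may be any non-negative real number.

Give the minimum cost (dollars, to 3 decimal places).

Let x1 = kg of sunflower meal, x2 = kg of soybean meal, x3 = kg of cottonseed meal, x4 = kg of cassava meal, x5 = kg of barley bran.
min 0.3x1 + 0.45x2 + 0.45x3 + 0.21x4 + 0.14x5 subject to:
  3.8x1 + 2.7x2 + 2.1x3 + 1.9x4 + 1.2x5 ≥ 6.1   (calcium)
  310x1 + 440x2 + 407x3 + 24x4 + 135x5 ≥ 452   (crude protein)
  8.4x1 + 12.1x2 + 10.6x3 + 11.9x4 + 10.1x5 ≥ 24   (metabolisable energy)
  x4 ≤ 4.2
  x1, x2, x3, x4, x5 ≥ 0.
The minimum-cost mix takes nothing from soybean meal, cottonseed meal, cassava meal — only sunflower meal, barley bran. There the calcium and metabolisable energy constraints are tight.
So sunflower meal = 1.159 kg, barley bran = 1.412 kg.
Total cost: 0.3·1.159 + 0.14·1.412 = 0.54538.

$0.545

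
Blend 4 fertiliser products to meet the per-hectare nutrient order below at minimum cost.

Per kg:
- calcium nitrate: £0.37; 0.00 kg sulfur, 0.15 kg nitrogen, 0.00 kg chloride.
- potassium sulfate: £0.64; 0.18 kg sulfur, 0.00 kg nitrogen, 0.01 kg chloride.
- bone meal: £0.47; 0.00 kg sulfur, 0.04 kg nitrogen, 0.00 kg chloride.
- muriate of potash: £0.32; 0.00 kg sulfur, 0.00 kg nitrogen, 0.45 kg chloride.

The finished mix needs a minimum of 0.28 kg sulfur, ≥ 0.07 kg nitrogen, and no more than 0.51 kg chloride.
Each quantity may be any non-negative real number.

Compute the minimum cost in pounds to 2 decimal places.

£1.17

Let x1 = kg of calcium nitrate, x2 = kg of potassium sulfate, x3 = kg of bone meal, x4 = kg of muriate of potash.
min 0.37x1 + 0.64x2 + 0.47x3 + 0.32x4 s.t.:
  0.18x2 ≥ 0.28   (sulfur)
  0.15x1 + 0.04x3 ≥ 0.07   (nitrogen)
  0.01x2 + 0.45x4 ≤ 0.51   (chloride)
  x1, x2, x3, x4 ≥ 0.
The optimal basis is {calcium nitrate, potassium sulfate}; bone meal, muriate of potash drop out. There the sulfur and nitrogen constraints are tight.
That vertex is x1 = 0.4667, x2 = 1.556.
Total cost: 0.37·0.4667 + 0.64·1.556 = 1.1685.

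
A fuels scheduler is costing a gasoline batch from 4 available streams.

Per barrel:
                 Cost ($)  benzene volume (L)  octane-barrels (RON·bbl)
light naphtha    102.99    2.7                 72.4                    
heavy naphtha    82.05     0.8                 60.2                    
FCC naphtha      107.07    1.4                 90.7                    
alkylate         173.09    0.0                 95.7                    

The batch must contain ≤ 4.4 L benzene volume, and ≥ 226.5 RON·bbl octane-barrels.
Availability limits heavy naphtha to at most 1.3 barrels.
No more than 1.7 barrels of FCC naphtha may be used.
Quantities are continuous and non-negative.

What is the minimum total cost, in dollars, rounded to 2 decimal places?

$280.57

Let x1 = barrels of light naphtha, x2 = barrels of heavy naphtha, x3 = barrels of FCC naphtha, x4 = barrels of alkylate.
Minimize 102.99x1 + 82.05x2 + 107.07x3 + 173.09x4 s.t.:
  2.7x1 + 0.8x2 + 1.4x3 ≤ 4.4   (benzene volume)
  72.4x1 + 60.2x2 + 90.7x3 + 95.7x4 ≥ 226.5   (octane-barrels)
  x2 ≤ 1.3
  x3 ≤ 1.7
  x1, x2, x3, x4 ≥ 0.
At the optimum only heavy naphtha, FCC naphtha are positive (light naphtha, alkylate = 0). The octane-barrels and the FCC naphtha cap requirements are met with equality.
So heavy naphtha = 1.20116 barrels, FCC naphtha = 1.7 barrels.
Objective = 82.05·1.20116 + 107.07·1.7 = 280.5742.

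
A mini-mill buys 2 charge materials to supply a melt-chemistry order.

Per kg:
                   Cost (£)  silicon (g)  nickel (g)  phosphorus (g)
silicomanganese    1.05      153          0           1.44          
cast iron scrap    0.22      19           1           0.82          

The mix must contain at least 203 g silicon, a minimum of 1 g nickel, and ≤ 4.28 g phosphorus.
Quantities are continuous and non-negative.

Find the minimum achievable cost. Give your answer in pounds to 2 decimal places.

£1.48

Set it up as a linear program. Let x1 = kg of silicomanganese, x2 = kg of cast iron scrap.
min 1.05x1 + 0.22x2 s.t.:
  153x1 + 19x2 ≥ 203   (silicon)
  1x2 ≥ 1   (nickel)
  1.44x1 + 0.82x2 ≤ 4.28   (phosphorus)
  x1, x2 ≥ 0.
Both inputs are positive at the optimum. The silicon and nickel requirements are met with equality.
Solving gives x1 = 1.203, x2 = 1.
Objective = 1.05·1.203 + 0.22·1 = 1.4832.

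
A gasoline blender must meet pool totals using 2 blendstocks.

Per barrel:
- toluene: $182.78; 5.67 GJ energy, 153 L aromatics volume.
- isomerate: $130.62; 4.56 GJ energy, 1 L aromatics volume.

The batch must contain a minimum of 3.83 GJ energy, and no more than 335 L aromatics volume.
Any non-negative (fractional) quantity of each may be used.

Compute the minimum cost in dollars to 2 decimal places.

$109.71

Let x1 = barrels of toluene, x2 = barrels of isomerate.
min 182.78x1 + 130.62x2 with:
  5.67x1 + 4.56x2 ≥ 3.83   (energy)
  153x1 + 1x2 ≤ 335   (aromatics volume)
  x1, x2 ≥ 0.
The optimal basis is {isomerate}; toluene drops out. There the energy constraint is tight.
Optimal quantities: isomerate = 0.8399 barrels.
Hence cost = 130.62·0.8399 = $109.7077.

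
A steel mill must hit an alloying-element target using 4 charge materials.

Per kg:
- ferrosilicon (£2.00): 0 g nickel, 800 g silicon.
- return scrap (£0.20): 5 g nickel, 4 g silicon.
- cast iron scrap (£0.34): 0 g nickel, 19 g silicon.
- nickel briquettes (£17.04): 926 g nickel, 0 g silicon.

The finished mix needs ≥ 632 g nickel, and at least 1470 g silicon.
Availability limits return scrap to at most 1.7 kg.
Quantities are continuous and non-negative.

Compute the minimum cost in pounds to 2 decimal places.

£15.30

Let x1 = kg of ferrosilicon, x2 = kg of return scrap, x3 = kg of cast iron scrap, x4 = kg of nickel briquettes.
min 2x1 + 0.2x2 + 0.34x3 + 17.04x4 s.t.:
  5x2 + 926x4 ≥ 632   (nickel)
  800x1 + 4x2 + 19x3 ≥ 1470   (silicon)
  x2 ≤ 1.7
  x1, x2, x3, x4 ≥ 0.
The cheapest feasible vertex uses only ferrosilicon, nickel briquettes; return scrap, cast iron scrap are not used. There the nickel and silicon constraints are tight.
That vertex is x1 = 1.837, x4 = 0.6825.
Hence cost = 2·1.837 + 17.04·0.6825 = £15.3038.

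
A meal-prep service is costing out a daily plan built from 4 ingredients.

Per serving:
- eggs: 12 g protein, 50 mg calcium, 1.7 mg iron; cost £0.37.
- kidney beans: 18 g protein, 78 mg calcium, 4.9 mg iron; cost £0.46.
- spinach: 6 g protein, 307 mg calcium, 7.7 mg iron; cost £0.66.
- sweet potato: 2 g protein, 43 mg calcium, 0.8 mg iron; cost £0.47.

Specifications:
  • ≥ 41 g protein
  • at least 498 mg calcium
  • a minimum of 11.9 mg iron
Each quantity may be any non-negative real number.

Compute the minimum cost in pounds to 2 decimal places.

Let x1 = servings of eggs, x2 = servings of kidney beans, x3 = servings of spinach, x4 = servings of sweet potato.
min 0.37x1 + 0.46x2 + 0.66x3 + 0.47x4 with:
  12x1 + 18x2 + 6x3 + 2x4 ≥ 41   (protein)
  50x1 + 78x2 + 307x3 + 43x4 ≥ 498   (calcium)
  1.7x1 + 4.9x2 + 7.7x3 + 0.8x4 ≥ 11.9   (iron)
  x1, x2, x3, x4 ≥ 0.
At the optimum only kidney beans, spinach are positive (eggs, sweet potato = 0). The protein and calcium requirements are met with equality.
Solving gives x2 = 1.898, x3 = 1.14.
Objective = 0.46·1.898 + 0.66·1.14 = 1.6255.

£1.63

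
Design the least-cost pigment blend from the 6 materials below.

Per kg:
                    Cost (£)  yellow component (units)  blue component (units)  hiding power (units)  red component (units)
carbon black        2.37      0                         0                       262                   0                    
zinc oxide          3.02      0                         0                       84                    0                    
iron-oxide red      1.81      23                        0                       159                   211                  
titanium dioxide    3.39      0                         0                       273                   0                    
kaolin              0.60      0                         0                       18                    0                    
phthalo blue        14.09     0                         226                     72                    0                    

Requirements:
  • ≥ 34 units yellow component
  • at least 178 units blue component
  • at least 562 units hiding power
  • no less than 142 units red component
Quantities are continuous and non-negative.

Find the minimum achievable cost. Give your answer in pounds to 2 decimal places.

£16.22

This is a linear program. Let x1 = kg of carbon black, x2 = kg of zinc oxide, x3 = kg of iron-oxide red, x4 = kg of titanium dioxide, x5 = kg of kaolin, x6 = kg of phthalo blue.
Minimise 2.37x1 + 3.02x2 + 1.81x3 + 3.39x4 + 0.6x5 + 14.09x6 s.t.:
  23x3 ≥ 34   (yellow component)
  226x6 ≥ 178   (blue component)
  262x1 + 84x2 + 159x3 + 273x4 + 18x5 + 72x6 ≥ 562   (hiding power)
  211x3 ≥ 142   (red component)
  x1, x2, x3, x4, x5, x6 ≥ 0.
The cheapest feasible vertex uses only carbon black, iron-oxide red, phthalo blue; zinc oxide, titanium dioxide, kaolin are not used. Binding constraints: yellow component, blue component, hiding power.
So carbon black = 1.031 kg, iron-oxide red = 1.478 kg, phthalo blue = 0.7876 kg.
Objective = 2.37·1.031 + 1.81·1.478 + 14.09·0.7876 = 16.2159.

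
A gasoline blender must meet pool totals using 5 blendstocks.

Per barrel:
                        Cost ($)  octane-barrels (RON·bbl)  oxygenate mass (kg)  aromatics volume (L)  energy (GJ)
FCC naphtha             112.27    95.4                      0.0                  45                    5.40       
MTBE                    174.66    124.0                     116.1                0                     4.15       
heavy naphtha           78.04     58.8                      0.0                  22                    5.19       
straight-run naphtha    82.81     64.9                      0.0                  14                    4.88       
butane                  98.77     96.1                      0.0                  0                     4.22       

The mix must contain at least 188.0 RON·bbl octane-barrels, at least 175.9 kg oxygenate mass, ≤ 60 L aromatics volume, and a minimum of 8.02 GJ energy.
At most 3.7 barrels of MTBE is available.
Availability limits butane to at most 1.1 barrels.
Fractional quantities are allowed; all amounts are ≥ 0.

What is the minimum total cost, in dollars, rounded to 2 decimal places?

This is a linear program. Let x1 = barrels of FCC naphtha, x2 = barrels of MTBE, x3 = barrels of heavy naphtha, x4 = barrels of straight-run naphtha, x5 = barrels of butane.
Minimise 112.27x1 + 174.66x2 + 78.04x3 + 82.81x4 + 98.77x5 s.t.:
  95.4x1 + 124x2 + 58.8x3 + 64.9x4 + 96.1x5 ≥ 188   (octane-barrels)
  116.1x2 ≥ 175.9   (oxygenate mass)
  45x1 + 22x3 + 14x4 ≤ 60   (aromatics volume)
  5.4x1 + 4.15x2 + 5.19x3 + 4.88x4 + 4.22x5 ≥ 8.02   (energy)
  x2 ≤ 3.7
  x5 ≤ 1.1
  x1, x2, x3, x4, x5 ≥ 0.
The cheapest feasible vertex uses only MTBE, heavy naphtha; FCC naphtha, straight-run naphtha, butane are not used. Binding constraints: oxygenate mass and energy.
So MTBE = 1.51507 barrels, heavy naphtha = 0.333805 barrels.
Total cost: 174.66·1.51507 + 78.04·0.333805 = 290.6723.

$290.67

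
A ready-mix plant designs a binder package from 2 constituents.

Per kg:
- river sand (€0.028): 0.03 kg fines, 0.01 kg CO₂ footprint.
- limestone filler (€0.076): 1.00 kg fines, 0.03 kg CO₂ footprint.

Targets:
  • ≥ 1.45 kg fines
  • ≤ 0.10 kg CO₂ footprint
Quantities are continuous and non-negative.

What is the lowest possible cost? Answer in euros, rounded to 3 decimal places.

€0.110

Treat it as an LP. Let x1 = kg of river sand, x2 = kg of limestone filler.
Minimize 0.028x1 + 0.076x2 subject to:
  0.03x1 + 1x2 ≥ 1.45   (fines)
  0.01x1 + 0.03x2 ≤ 0.1   (CO₂ footprint)
  x1, x2 ≥ 0.
At the optimum only limestone filler is positive (river sand = 0). Binding constraint: fines.
That vertex is x2 = 1.45.
Total cost: 0.076·1.45 = 0.11020.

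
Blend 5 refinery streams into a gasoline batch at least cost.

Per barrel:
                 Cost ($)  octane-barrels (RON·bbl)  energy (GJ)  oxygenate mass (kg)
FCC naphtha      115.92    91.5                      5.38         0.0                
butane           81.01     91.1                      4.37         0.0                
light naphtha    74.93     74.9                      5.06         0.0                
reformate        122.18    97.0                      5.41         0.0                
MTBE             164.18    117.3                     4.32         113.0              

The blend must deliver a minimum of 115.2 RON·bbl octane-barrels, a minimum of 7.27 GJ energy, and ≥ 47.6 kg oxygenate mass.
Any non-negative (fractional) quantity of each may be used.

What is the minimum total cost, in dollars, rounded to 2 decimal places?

$149.87

Let x1 = barrels of FCC naphtha, x2 = barrels of butane, x3 = barrels of light naphtha, x4 = barrels of reformate, x5 = barrels of MTBE.
Minimise 115.92x1 + 81.01x2 + 74.93x3 + 122.18x4 + 164.18x5 s.t.:
  91.5x1 + 91.1x2 + 74.9x3 + 97x4 + 117.3x5 ≥ 115.2   (octane-barrels)
  5.38x1 + 4.37x2 + 5.06x3 + 5.41x4 + 4.32x5 ≥ 7.27   (energy)
  113x5 ≥ 47.6   (oxygenate mass)
  x1, x2, x3, x4, x5 ≥ 0.
At the optimum only light naphtha, MTBE are positive (FCC naphtha, butane, reformate = 0). There the energy and oxygenate mass constraints are tight.
Optimal quantities: light naphtha = 1.0771 barrels, MTBE = 0.42124 barrels.
Total cost: 74.93·1.0771 + 164.18·0.42124 = 149.8663.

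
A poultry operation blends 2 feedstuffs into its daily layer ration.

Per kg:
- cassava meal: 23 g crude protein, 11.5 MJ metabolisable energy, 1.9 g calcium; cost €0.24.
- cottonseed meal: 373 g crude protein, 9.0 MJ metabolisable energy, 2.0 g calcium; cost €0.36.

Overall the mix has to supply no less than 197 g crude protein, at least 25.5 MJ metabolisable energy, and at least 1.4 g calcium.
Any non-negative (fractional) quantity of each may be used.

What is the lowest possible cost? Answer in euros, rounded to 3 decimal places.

Set it up as a linear program. Let x1 = kg of cassava meal, x2 = kg of cottonseed meal.
Minimize 0.24x1 + 0.36x2 s.t.:
  23x1 + 373x2 ≥ 197   (crude protein)
  11.5x1 + 9x2 ≥ 25.5   (metabolisable energy)
  1.9x1 + 2x2 ≥ 1.4   (calcium)
  x1, x2 ≥ 0.
Both inputs are positive at the optimum. Binding constraints: crude protein and metabolisable energy.
Solving gives x1 = 1.896, x2 = 0.4113.
Cost = 0.24·1.896 + 0.36·0.4113 = 0.60311.

€0.603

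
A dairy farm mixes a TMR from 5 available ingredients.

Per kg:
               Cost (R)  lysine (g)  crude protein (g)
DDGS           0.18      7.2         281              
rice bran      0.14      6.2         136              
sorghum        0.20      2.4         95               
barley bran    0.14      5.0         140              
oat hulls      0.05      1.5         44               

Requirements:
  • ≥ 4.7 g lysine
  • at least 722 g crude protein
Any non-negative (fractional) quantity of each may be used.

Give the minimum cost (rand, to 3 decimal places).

R0.462

Let x1 = kg of DDGS, x2 = kg of rice bran, x3 = kg of sorghum, x4 = kg of barley bran, x5 = kg of oat hulls.
Minimize 0.18x1 + 0.14x2 + 0.2x3 + 0.14x4 + 0.05x5 with:
  7.2x1 + 6.2x2 + 2.4x3 + 5x4 + 1.5x5 ≥ 4.7   (lysine)
  281x1 + 136x2 + 95x3 + 140x4 + 44x5 ≥ 722   (crude protein)
  x1, x2, x3, x4, x5 ≥ 0.
The minimum-cost mix takes nothing from rice bran, sorghum, barley bran, oat hulls — only DDGS. Binding constraint: crude protein.
That vertex is x1 = 2.569.
Cost = 0.18·2.569 = 0.46242.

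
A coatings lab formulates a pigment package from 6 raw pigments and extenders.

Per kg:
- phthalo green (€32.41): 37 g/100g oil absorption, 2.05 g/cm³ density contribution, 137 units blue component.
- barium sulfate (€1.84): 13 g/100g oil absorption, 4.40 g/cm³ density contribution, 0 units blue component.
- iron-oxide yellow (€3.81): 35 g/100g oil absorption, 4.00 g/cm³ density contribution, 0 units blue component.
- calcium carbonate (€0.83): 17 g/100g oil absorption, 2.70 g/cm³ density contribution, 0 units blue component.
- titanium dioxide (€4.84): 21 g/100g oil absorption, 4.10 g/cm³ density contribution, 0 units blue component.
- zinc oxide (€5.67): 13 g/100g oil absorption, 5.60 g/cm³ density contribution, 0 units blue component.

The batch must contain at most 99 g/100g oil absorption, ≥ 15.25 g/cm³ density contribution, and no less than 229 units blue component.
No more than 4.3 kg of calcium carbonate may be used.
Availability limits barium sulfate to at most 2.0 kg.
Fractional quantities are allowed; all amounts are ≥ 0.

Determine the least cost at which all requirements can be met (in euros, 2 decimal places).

€60.18

Treat it as an LP. Let x1 = kg of phthalo green, x2 = kg of barium sulfate, x3 = kg of iron-oxide yellow, x4 = kg of calcium carbonate, x5 = kg of titanium dioxide, x6 = kg of zinc oxide.
Minimize 32.41x1 + 1.84x2 + 3.81x3 + 0.83x4 + 4.84x5 + 5.67x6 subject to:
  37x1 + 13x2 + 35x3 + 17x4 + 21x5 + 13x6 ≤ 99   (oil absorption)
  2.05x1 + 4.4x2 + 4x3 + 2.7x4 + 4.1x5 + 5.6x6 ≥ 15.25   (density contribution)
  137x1 ≥ 229   (blue component)
  x4 ≤ 4.3
  x2 ≤ 2
  x1, x2, x3, x4, x5, x6 ≥ 0.
The optimal basis is {phthalo green, barium sulfate, calcium carbonate, zinc oxide}; iron-oxide yellow, titanium dioxide drop out. Binding constraints: oil absorption, density contribution, blue component, the barium sulfate cap.
That vertex is x1 = 1.6715, x2 = 2, x4 = 0.38527, x6 = 0.35413.
Objective = 32.41·1.6715 + 1.84·2 + 0.83·0.38527 + 5.67·0.35413 = 60.1810.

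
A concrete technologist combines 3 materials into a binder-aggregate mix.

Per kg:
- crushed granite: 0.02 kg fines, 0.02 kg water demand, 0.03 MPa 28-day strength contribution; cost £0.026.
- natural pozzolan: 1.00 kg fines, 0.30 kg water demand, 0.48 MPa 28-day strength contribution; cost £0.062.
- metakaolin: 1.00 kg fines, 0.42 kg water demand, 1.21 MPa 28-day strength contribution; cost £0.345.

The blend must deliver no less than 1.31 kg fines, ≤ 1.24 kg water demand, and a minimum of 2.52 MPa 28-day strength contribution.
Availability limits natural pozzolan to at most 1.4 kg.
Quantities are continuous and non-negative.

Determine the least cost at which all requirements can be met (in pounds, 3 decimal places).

Treat it as an LP. Let x1 = kg of crushed granite, x2 = kg of natural pozzolan, x3 = kg of metakaolin.
Minimise 0.026x1 + 0.062x2 + 0.345x3 s.t.:
  0.02x1 + 1x2 + 1x3 ≥ 1.31   (fines)
  0.02x1 + 0.3x2 + 0.42x3 ≤ 1.24   (water demand)
  0.03x1 + 0.48x2 + 1.21x3 ≥ 2.52   (28-day strength contribution)
  x2 ≤ 1.4
  x1, x2, x3 ≥ 0.
The optimal basis is {natural pozzolan, metakaolin}; crushed granite drops out. There the 28-day strength contribution and the natural pozzolan cap constraints are tight.
Optimal quantities: natural pozzolan = 1.4 kg, metakaolin = 1.527 kg.
Cost = 0.062·1.4 + 0.345·1.527 = 0.61362.

£0.614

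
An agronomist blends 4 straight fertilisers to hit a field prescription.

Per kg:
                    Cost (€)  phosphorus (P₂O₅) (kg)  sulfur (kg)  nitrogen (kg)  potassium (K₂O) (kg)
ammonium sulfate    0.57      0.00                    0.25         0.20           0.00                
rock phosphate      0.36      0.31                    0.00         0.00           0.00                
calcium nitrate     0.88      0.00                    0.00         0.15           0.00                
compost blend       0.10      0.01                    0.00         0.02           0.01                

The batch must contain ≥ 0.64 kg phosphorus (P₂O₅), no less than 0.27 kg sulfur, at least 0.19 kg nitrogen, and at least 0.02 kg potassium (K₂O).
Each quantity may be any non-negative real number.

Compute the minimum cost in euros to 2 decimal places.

Let x1 = kg of ammonium sulfate, x2 = kg of rock phosphate, x3 = kg of calcium nitrate, x4 = kg of compost blend.
min 0.57x1 + 0.36x2 + 0.88x3 + 0.1x4 s.t.:
  0.31x2 + 0.01x4 ≥ 0.64   (phosphorus (P₂O₅))
  0.25x1 ≥ 0.27   (sulfur)
  0.2x1 + 0.15x3 + 0.02x4 ≥ 0.19   (nitrogen)
  0.01x4 ≥ 0.02   (potassium (K₂O))
  x1, x2, x3, x4 ≥ 0.
The minimum-cost mix takes nothing from calcium nitrate — only ammonium sulfate, rock phosphate, compost blend. There the phosphorus (P₂O₅), sulfur, potassium (K₂O) constraints are tight.
Optimal quantities: ammonium sulfate = 1.08 kg, rock phosphate = 2 kg, compost blend = 2 kg.
Objective = 0.57·1.08 + 0.36·2 + 0.1·2 = 1.5356.

€1.54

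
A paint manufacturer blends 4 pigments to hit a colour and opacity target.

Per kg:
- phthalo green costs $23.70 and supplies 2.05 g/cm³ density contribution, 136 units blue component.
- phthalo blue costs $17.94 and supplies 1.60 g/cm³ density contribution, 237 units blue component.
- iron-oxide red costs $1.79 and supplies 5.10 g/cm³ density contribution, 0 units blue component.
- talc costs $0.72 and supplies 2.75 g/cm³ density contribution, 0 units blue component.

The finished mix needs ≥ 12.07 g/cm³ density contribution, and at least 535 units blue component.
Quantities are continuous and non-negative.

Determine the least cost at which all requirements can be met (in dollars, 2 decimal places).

$42.71

Let x1 = kg of phthalo green, x2 = kg of phthalo blue, x3 = kg of iron-oxide red, x4 = kg of talc.
Minimize 23.7x1 + 17.94x2 + 1.79x3 + 0.72x4 with:
  2.05x1 + 1.6x2 + 5.1x3 + 2.75x4 ≥ 12.07   (density contribution)
  136x1 + 237x2 ≥ 535   (blue component)
  x1, x2, x3, x4 ≥ 0.
The optimal basis is {phthalo blue, talc}; phthalo green, iron-oxide red drop out. Binding constraints: density contribution and blue component.
That vertex is x2 = 2.257, x4 = 3.076.
Hence cost = 17.94·2.257 + 0.72·3.076 = $42.7053.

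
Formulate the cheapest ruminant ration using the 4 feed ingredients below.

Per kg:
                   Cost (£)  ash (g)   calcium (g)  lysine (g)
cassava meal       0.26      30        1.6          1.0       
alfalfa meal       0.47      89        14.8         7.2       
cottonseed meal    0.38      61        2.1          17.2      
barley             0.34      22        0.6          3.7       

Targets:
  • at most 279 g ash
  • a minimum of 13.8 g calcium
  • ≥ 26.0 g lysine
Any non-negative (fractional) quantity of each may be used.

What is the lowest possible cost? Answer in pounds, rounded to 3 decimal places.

£0.812

This is a linear program. Let x1 = kg of cassava meal, x2 = kg of alfalfa meal, x3 = kg of cottonseed meal, x4 = kg of barley.
min 0.26x1 + 0.47x2 + 0.38x3 + 0.34x4 with:
  30x1 + 89x2 + 61x3 + 22x4 ≤ 279   (ash)
  1.6x1 + 14.8x2 + 2.1x3 + 0.6x4 ≥ 13.8   (calcium)
  1x1 + 7.2x2 + 17.2x3 + 3.7x4 ≥ 26   (lysine)
  x1, x2, x3, x4 ≥ 0.
At the optimum only alfalfa meal, cottonseed meal are positive (cassava meal, barley = 0). Binding constraints: calcium and lysine.
Solving gives x2 = 0.7633, x3 = 1.192.
Cost = 0.47·0.7633 + 0.38·1.192 = 0.81171.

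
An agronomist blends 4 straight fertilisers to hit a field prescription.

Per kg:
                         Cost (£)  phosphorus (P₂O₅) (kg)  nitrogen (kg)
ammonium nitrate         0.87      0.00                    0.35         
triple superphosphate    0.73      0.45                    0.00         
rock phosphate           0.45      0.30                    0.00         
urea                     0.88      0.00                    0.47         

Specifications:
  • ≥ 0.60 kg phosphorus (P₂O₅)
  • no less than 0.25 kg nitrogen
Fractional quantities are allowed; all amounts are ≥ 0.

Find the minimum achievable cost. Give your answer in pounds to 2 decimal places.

Let x1 = kg of ammonium nitrate, x2 = kg of triple superphosphate, x3 = kg of rock phosphate, x4 = kg of urea.
min 0.87x1 + 0.73x2 + 0.45x3 + 0.88x4 with:
  0.45x2 + 0.3x3 ≥ 0.6   (phosphorus (P₂O₅))
  0.35x1 + 0.47x4 ≥ 0.25   (nitrogen)
  x1, x2, x3, x4 ≥ 0.
The cheapest feasible vertex uses only rock phosphate, urea; ammonium nitrate, triple superphosphate are not used. Binding constraints: phosphorus (P₂O₅) and nitrogen.
Optimal quantities: rock phosphate = 2 kg, urea = 0.5319 kg.
Total cost: 0.45·2 + 0.88·0.5319 = 1.3681.

£1.37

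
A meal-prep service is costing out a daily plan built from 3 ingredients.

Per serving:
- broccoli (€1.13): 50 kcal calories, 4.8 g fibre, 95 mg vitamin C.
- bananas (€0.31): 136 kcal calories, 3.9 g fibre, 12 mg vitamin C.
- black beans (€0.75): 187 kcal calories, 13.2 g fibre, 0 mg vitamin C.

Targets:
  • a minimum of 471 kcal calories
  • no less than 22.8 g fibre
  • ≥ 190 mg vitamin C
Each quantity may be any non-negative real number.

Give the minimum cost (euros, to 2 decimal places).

€2.93

Let x1 = servings of broccoli, x2 = servings of bananas, x3 = servings of black beans.
Minimize 1.13x1 + 0.31x2 + 0.75x3 subject to:
  50x1 + 136x2 + 187x3 ≥ 471   (calories)
  4.8x1 + 3.9x2 + 13.2x3 ≥ 22.8   (fibre)
  95x1 + 12x2 ≥ 190   (vitamin C)
  x1, x2, x3 ≥ 0.
The cheapest feasible vertex uses only broccoli, bananas; black beans is not used. The fibre and vitamin C requirements are met with equality.
That vertex is x1 = 1.494, x2 = 4.008.
Cost = 1.13·1.494 + 0.31·4.008 = 2.9307.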